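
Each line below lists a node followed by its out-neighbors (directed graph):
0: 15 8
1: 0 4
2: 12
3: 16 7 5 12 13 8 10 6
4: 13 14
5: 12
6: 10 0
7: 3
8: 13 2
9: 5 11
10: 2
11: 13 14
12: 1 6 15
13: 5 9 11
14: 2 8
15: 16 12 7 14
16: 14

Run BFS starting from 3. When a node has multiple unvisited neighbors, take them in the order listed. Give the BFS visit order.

Visit 3; enqueue 16, 7, 5, 12, 13, 8, 10, 6 → queue [16, 7, 5, 12, 13, 8, 10, 6]
Visit 16; enqueue 14 → queue [7, 5, 12, 13, 8, 10, 6, 14]
Visit 7 → queue [5, 12, 13, 8, 10, 6, 14]
Visit 5 → queue [12, 13, 8, 10, 6, 14]
Visit 12; enqueue 1, 15 → queue [13, 8, 10, 6, 14, 1, 15]
Visit 13; enqueue 9, 11 → queue [8, 10, 6, 14, 1, 15, 9, 11]
Visit 8; enqueue 2 → queue [10, 6, 14, 1, 15, 9, 11, 2]
Visit 10 → queue [6, 14, 1, 15, 9, 11, 2]
Visit 6; enqueue 0 → queue [14, 1, 15, 9, 11, 2, 0]
Visit 14 → queue [1, 15, 9, 11, 2, 0]
Visit 1; enqueue 4 → queue [15, 9, 11, 2, 0, 4]
Visit 15 → queue [9, 11, 2, 0, 4]
Visit 9 → queue [11, 2, 0, 4]
Visit 11 → queue [2, 0, 4]
Visit 2 → queue [0, 4]
Visit 0 → queue [4]
Visit 4 → queue []

3, 16, 7, 5, 12, 13, 8, 10, 6, 14, 1, 15, 9, 11, 2, 0, 4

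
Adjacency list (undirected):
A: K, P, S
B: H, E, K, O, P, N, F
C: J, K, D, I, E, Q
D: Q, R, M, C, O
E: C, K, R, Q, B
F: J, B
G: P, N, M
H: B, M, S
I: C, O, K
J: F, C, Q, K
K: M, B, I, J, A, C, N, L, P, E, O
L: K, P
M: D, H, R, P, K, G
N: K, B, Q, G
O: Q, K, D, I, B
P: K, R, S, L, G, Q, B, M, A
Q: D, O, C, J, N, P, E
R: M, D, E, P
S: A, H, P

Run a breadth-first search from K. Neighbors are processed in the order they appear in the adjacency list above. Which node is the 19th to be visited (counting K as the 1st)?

Visit K; enqueue M, B, I, J, A, C, N, L, P, E, O → queue [M, B, I, J, A, C, N, L, P, E, O]
Visit M; enqueue D, H, R, G → queue [B, I, J, A, C, N, L, P, E, O, D, H, R, G]
Visit B; enqueue F → queue [I, J, A, C, N, L, P, E, O, D, H, R, G, F]
Visit I → queue [J, A, C, N, L, P, E, O, D, H, R, G, F]
Visit J; enqueue Q → queue [A, C, N, L, P, E, O, D, H, R, G, F, Q]
Visit A; enqueue S → queue [C, N, L, P, E, O, D, H, R, G, F, Q, S]
Visit C → queue [N, L, P, E, O, D, H, R, G, F, Q, S]
Visit N → queue [L, P, E, O, D, H, R, G, F, Q, S]
Visit L → queue [P, E, O, D, H, R, G, F, Q, S]
Visit P → queue [E, O, D, H, R, G, F, Q, S]
Visit E → queue [O, D, H, R, G, F, Q, S]
Visit O → queue [D, H, R, G, F, Q, S]
Visit D → queue [H, R, G, F, Q, S]
Visit H → queue [R, G, F, Q, S]
Visit R → queue [G, F, Q, S]
Visit G → queue [F, Q, S]
Visit F → queue [Q, S]
Visit Q → queue [S]
Visit S → queue []

Visit order: K, M, B, I, J, A, C, N, L, P, E, O, D, H, R, G, F, Q, S

S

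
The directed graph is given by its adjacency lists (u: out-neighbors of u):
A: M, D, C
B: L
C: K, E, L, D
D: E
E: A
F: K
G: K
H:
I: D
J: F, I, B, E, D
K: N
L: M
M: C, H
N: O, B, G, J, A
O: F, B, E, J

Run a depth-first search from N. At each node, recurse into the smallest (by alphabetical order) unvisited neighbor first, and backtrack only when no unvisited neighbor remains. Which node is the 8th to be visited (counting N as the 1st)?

M

Visit N
N → A
A → C
C → D
D → E
C → K
C → L
L → M
M → H
N → B
N → G
N → J
J → F
J → I
N → O

Visit order: N, A, C, D, E, K, L, M, H, B, G, J, F, I, O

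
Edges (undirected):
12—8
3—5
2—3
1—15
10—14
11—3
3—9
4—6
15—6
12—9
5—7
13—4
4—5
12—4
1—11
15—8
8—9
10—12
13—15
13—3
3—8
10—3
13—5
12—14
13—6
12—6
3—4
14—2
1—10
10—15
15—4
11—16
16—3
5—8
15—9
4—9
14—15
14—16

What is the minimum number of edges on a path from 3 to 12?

2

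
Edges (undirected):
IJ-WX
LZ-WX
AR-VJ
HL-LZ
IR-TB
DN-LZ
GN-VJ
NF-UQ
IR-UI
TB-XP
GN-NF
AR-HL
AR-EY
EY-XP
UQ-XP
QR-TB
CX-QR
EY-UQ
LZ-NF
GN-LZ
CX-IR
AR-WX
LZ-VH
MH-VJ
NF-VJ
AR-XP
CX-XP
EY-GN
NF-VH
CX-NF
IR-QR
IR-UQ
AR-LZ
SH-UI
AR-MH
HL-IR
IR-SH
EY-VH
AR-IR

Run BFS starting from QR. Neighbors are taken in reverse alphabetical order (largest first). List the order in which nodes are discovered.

Visit QR; enqueue TB, IR, CX → queue [TB, IR, CX]
Visit TB; enqueue XP → queue [IR, CX, XP]
Visit IR; enqueue UQ, UI, SH, HL, AR → queue [CX, XP, UQ, UI, SH, HL, AR]
Visit CX; enqueue NF → queue [XP, UQ, UI, SH, HL, AR, NF]
Visit XP; enqueue EY → queue [UQ, UI, SH, HL, AR, NF, EY]
Visit UQ → queue [UI, SH, HL, AR, NF, EY]
Visit UI → queue [SH, HL, AR, NF, EY]
Visit SH → queue [HL, AR, NF, EY]
Visit HL; enqueue LZ → queue [AR, NF, EY, LZ]
Visit AR; enqueue WX, VJ, MH → queue [NF, EY, LZ, WX, VJ, MH]
Visit NF; enqueue VH, GN → queue [EY, LZ, WX, VJ, MH, VH, GN]
Visit EY → queue [LZ, WX, VJ, MH, VH, GN]
Visit LZ; enqueue DN → queue [WX, VJ, MH, VH, GN, DN]
Visit WX; enqueue IJ → queue [VJ, MH, VH, GN, DN, IJ]
Visit VJ → queue [MH, VH, GN, DN, IJ]
Visit MH → queue [VH, GN, DN, IJ]
Visit VH → queue [GN, DN, IJ]
Visit GN → queue [DN, IJ]
Visit DN → queue [IJ]
Visit IJ → queue []

QR, TB, IR, CX, XP, UQ, UI, SH, HL, AR, NF, EY, LZ, WX, VJ, MH, VH, GN, DN, IJ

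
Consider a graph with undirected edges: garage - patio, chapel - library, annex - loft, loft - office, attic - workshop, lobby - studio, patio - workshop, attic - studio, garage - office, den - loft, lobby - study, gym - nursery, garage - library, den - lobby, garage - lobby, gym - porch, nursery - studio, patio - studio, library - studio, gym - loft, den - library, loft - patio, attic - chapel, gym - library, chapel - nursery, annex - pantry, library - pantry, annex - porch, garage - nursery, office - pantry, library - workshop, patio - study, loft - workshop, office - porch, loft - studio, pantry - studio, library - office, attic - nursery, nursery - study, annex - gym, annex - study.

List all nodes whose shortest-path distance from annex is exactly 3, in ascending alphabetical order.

attic, chapel, garage

Level 0: annex
Level 1: gym, loft, pantry, porch, study
Level 2: den, library, lobby, nursery, office, patio, studio, workshop
Level 3: attic, chapel, garage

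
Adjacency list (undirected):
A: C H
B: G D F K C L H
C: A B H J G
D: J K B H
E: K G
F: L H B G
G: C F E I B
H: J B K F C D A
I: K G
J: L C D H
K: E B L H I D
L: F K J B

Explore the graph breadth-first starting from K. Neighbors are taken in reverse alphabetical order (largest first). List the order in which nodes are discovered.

K -> L -> I -> H -> E -> D -> B -> J -> F -> G -> C -> A

Visit K; enqueue L, I, H, E, D, B → queue [L, I, H, E, D, B]
Visit L; enqueue J, F → queue [I, H, E, D, B, J, F]
Visit I; enqueue G → queue [H, E, D, B, J, F, G]
Visit H; enqueue C, A → queue [E, D, B, J, F, G, C, A]
Visit E → queue [D, B, J, F, G, C, A]
Visit D → queue [B, J, F, G, C, A]
Visit B → queue [J, F, G, C, A]
Visit J → queue [F, G, C, A]
Visit F → queue [G, C, A]
Visit G → queue [C, A]
Visit C → queue [A]
Visit A → queue []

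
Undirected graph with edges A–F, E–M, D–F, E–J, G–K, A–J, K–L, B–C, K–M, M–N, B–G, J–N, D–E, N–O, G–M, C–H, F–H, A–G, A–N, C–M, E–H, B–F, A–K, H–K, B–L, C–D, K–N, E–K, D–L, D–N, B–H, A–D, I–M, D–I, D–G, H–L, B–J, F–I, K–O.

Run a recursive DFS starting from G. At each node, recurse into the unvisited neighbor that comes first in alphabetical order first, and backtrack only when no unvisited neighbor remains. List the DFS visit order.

Visit G
G → A
A → D
D → C
C → B
B → F
F → H
H → E
E → J
J → N
N → K
K → L
K → M
M → I
K → O

G A D C B F H E J N K L M I O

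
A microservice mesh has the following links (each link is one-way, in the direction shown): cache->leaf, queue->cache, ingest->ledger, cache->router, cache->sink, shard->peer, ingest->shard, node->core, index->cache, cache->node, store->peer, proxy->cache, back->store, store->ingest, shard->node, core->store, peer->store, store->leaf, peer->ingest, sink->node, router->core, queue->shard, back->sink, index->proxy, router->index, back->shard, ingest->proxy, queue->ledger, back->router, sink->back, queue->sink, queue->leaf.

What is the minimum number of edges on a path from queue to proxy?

Level 0: queue
Level 1: cache, leaf, ledger, shard, sink
Level 2: back, node, peer, router
Level 3: core, index, ingest, store
Level 4: proxy
proxy first appears at level 4.

4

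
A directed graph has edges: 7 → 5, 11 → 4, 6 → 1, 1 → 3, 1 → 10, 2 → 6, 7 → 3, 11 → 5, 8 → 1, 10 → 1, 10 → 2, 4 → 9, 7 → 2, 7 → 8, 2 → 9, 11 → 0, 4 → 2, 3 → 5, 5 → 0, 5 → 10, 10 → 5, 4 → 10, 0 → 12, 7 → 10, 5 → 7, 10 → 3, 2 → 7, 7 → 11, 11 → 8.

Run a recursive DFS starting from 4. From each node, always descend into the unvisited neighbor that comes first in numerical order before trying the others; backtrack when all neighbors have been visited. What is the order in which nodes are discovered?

Visit 4
4 → 2
2 → 6
6 → 1
1 → 3
3 → 5
5 → 0
0 → 12
5 → 7
7 → 8
7 → 10
7 → 11
2 → 9

4 -> 2 -> 6 -> 1 -> 3 -> 5 -> 0 -> 12 -> 7 -> 8 -> 10 -> 11 -> 9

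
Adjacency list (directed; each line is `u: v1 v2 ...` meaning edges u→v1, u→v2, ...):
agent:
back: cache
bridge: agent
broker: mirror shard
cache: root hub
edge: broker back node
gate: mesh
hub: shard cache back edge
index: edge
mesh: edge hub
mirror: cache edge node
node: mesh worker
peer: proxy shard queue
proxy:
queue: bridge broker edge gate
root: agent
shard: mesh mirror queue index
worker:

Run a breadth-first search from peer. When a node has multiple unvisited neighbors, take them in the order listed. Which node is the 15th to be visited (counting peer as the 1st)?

Visit peer; enqueue proxy, shard, queue → queue [proxy, shard, queue]
Visit proxy → queue [shard, queue]
Visit shard; enqueue mesh, mirror, index → queue [queue, mesh, mirror, index]
Visit queue; enqueue bridge, broker, edge, gate → queue [mesh, mirror, index, bridge, broker, edge, gate]
Visit mesh; enqueue hub → queue [mirror, index, bridge, broker, edge, gate, hub]
Visit mirror; enqueue cache, node → queue [index, bridge, broker, edge, gate, hub, cache, node]
Visit index → queue [bridge, broker, edge, gate, hub, cache, node]
Visit bridge; enqueue agent → queue [broker, edge, gate, hub, cache, node, agent]
Visit broker → queue [edge, gate, hub, cache, node, agent]
Visit edge; enqueue back → queue [gate, hub, cache, node, agent, back]
Visit gate → queue [hub, cache, node, agent, back]
Visit hub → queue [cache, node, agent, back]
Visit cache; enqueue root → queue [node, agent, back, root]
Visit node; enqueue worker → queue [agent, back, root, worker]
Visit agent → queue [back, root, worker]
Visit back → queue [root, worker]
Visit root → queue [worker]
Visit worker → queue []

Visit order: peer, proxy, shard, queue, mesh, mirror, index, bridge, broker, edge, gate, hub, cache, node, agent, back, root, worker

agent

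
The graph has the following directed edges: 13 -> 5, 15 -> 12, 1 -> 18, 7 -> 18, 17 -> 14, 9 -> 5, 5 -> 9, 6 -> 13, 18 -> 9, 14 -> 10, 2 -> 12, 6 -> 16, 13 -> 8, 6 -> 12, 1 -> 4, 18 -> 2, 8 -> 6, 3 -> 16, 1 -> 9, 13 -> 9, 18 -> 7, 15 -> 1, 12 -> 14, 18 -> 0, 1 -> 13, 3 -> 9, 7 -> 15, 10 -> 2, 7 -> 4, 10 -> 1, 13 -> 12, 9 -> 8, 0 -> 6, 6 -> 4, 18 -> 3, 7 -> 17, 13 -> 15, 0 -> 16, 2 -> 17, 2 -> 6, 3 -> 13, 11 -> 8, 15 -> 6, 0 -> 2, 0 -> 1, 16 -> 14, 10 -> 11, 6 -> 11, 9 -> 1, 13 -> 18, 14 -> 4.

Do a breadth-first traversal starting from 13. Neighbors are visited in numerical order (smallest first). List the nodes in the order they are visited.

Visit 13; enqueue 5, 8, 9, 12, 15, 18 → queue [5, 8, 9, 12, 15, 18]
Visit 5 → queue [8, 9, 12, 15, 18]
Visit 8; enqueue 6 → queue [9, 12, 15, 18, 6]
Visit 9; enqueue 1 → queue [12, 15, 18, 6, 1]
Visit 12; enqueue 14 → queue [15, 18, 6, 1, 14]
Visit 15 → queue [18, 6, 1, 14]
Visit 18; enqueue 0, 2, 3, 7 → queue [6, 1, 14, 0, 2, 3, 7]
Visit 6; enqueue 4, 11, 16 → queue [1, 14, 0, 2, 3, 7, 4, 11, 16]
Visit 1 → queue [14, 0, 2, 3, 7, 4, 11, 16]
Visit 14; enqueue 10 → queue [0, 2, 3, 7, 4, 11, 16, 10]
Visit 0 → queue [2, 3, 7, 4, 11, 16, 10]
Visit 2; enqueue 17 → queue [3, 7, 4, 11, 16, 10, 17]
Visit 3 → queue [7, 4, 11, 16, 10, 17]
Visit 7 → queue [4, 11, 16, 10, 17]
Visit 4 → queue [11, 16, 10, 17]
Visit 11 → queue [16, 10, 17]
Visit 16 → queue [10, 17]
Visit 10 → queue [17]
Visit 17 → queue []

13 5 8 9 12 15 18 6 1 14 0 2 3 7 4 11 16 10 17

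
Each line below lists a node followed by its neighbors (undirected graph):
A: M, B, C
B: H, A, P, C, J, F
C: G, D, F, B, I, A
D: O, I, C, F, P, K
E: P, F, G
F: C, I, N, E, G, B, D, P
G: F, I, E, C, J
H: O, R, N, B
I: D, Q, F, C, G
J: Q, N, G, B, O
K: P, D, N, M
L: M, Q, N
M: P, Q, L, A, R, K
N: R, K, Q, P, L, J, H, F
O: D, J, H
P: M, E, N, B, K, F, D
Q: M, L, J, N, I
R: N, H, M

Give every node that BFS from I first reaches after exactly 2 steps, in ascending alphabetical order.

Level 0: I
Level 1: C, D, F, G, Q
Level 2: A, B, E, J, K, L, M, N, O, P
Level 3: H, R

A, B, E, J, K, L, M, N, O, P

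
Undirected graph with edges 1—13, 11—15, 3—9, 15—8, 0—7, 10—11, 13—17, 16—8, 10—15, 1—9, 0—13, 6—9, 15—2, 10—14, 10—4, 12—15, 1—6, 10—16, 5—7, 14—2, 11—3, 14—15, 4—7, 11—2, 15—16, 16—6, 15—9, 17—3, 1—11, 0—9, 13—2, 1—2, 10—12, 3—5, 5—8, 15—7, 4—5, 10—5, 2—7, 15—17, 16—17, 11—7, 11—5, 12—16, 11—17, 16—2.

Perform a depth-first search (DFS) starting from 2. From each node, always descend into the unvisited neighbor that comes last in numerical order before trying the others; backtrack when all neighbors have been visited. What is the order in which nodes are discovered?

2, 16, 17, 15, 14, 10, 12, 11, 7, 5, 8, 4, 3, 9, 6, 1, 13, 0

Visit 2
2 → 16
16 → 17
17 → 15
15 → 14
14 → 10
10 → 12
10 → 11
11 → 7
7 → 5
5 → 8
5 → 4
5 → 3
3 → 9
9 → 6
6 → 1
1 → 13
13 → 0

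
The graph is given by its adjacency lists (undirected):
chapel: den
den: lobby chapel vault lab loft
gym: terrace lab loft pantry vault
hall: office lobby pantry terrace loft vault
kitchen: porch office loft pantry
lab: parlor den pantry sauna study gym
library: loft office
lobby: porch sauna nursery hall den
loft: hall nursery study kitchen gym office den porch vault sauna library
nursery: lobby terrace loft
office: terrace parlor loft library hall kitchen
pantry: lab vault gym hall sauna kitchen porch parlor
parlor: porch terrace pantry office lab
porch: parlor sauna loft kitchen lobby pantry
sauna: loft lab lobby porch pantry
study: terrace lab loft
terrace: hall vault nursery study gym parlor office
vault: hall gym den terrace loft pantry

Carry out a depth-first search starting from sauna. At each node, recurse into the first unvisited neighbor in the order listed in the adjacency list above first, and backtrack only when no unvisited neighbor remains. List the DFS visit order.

sauna → loft → hall → office → terrace → vault → gym → lab → parlor → porch → kitchen → pantry → lobby → nursery → den → chapel → study → library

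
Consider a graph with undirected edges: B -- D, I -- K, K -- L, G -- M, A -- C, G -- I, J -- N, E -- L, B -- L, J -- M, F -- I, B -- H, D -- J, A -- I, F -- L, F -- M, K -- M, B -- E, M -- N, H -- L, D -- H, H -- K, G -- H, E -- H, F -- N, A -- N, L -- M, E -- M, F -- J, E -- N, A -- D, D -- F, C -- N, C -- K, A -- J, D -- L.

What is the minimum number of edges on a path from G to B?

Level 0: G
Level 1: H, I, M
Level 2: A, B, D, E, F, J, K, L, N
Level 3: C
B first appears at level 2.

2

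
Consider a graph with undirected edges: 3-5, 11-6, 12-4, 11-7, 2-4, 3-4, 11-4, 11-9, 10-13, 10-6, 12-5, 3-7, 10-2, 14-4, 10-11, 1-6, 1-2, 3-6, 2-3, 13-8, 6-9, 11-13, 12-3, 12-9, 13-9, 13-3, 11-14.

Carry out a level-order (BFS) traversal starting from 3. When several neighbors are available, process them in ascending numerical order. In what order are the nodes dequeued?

3 -> 2 -> 4 -> 5 -> 6 -> 7 -> 12 -> 13 -> 1 -> 10 -> 11 -> 14 -> 9 -> 8

Visit 3; enqueue 2, 4, 5, 6, 7, 12, 13 → queue [2, 4, 5, 6, 7, 12, 13]
Visit 2; enqueue 1, 10 → queue [4, 5, 6, 7, 12, 13, 1, 10]
Visit 4; enqueue 11, 14 → queue [5, 6, 7, 12, 13, 1, 10, 11, 14]
Visit 5 → queue [6, 7, 12, 13, 1, 10, 11, 14]
Visit 6; enqueue 9 → queue [7, 12, 13, 1, 10, 11, 14, 9]
Visit 7 → queue [12, 13, 1, 10, 11, 14, 9]
Visit 12 → queue [13, 1, 10, 11, 14, 9]
Visit 13; enqueue 8 → queue [1, 10, 11, 14, 9, 8]
Visit 1 → queue [10, 11, 14, 9, 8]
Visit 10 → queue [11, 14, 9, 8]
Visit 11 → queue [14, 9, 8]
Visit 14 → queue [9, 8]
Visit 9 → queue [8]
Visit 8 → queue []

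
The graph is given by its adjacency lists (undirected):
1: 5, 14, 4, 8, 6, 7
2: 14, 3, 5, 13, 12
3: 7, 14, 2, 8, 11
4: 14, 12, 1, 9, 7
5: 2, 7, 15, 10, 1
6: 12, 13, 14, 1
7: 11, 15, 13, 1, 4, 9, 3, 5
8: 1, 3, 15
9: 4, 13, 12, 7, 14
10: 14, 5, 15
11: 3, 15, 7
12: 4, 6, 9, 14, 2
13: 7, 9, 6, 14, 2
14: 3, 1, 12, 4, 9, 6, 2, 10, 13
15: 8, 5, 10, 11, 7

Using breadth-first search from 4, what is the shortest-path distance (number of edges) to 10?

2

Level 0: 4
Level 1: 1, 7, 9, 12, 14
Level 2: 2, 3, 5, 6, 8, 10, 11, 13, 15
10 first appears at level 2.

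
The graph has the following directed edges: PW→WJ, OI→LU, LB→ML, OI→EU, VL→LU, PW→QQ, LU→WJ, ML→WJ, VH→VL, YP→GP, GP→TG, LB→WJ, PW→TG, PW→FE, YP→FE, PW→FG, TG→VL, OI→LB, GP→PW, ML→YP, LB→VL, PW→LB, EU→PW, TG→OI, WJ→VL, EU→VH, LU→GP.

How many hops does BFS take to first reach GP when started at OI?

2

Level 0: OI
Level 1: EU, LB, LU
Level 2: GP, ML, PW, VH, VL, WJ
Level 3: FE, FG, QQ, TG, YP
GP first appears at level 2.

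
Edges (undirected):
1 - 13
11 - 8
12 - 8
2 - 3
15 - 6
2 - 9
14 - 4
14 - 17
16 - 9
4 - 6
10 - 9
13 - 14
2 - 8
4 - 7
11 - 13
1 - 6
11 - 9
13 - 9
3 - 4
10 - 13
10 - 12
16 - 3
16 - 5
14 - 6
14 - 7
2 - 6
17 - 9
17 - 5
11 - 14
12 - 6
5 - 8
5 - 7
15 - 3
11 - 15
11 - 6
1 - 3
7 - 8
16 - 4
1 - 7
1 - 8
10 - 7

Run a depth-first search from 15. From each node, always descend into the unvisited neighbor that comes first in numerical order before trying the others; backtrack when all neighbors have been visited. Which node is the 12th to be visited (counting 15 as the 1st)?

Visit 15
15 → 3
3 → 1
1 → 6
6 → 2
2 → 8
8 → 5
5 → 7
7 → 4
4 → 14
14 → 11
11 → 9
9 → 10
10 → 12
10 → 13
9 → 16
9 → 17

Visit order: 15, 3, 1, 6, 2, 8, 5, 7, 4, 14, 11, 9, 10, 12, 13, 16, 17

9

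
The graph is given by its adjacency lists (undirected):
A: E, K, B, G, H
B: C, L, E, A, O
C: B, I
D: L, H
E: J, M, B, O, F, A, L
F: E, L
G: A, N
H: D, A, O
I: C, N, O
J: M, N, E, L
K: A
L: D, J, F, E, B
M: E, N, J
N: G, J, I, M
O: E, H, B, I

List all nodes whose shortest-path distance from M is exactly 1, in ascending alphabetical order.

E, J, N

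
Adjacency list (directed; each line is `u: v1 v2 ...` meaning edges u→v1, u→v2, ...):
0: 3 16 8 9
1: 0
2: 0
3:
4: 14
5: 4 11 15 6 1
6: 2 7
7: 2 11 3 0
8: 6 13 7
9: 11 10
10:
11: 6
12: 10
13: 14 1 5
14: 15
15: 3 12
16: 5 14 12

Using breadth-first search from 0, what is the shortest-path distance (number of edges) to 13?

Level 0: 0
Level 1: 3, 8, 9, 16
Level 2: 5, 6, 7, 10, 11, 12, 13, 14
Level 3: 1, 2, 4, 15
13 first appears at level 2.

2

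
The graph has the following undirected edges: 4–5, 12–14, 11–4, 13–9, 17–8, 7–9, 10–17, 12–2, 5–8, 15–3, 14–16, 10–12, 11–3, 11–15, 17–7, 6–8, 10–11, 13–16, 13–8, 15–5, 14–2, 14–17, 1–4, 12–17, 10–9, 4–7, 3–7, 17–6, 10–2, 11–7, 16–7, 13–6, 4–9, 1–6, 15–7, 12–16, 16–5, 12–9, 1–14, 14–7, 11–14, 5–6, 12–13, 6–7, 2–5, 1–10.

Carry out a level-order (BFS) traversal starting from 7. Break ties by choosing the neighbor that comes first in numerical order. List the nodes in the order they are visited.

7 -> 3 -> 4 -> 6 -> 9 -> 11 -> 14 -> 15 -> 16 -> 17 -> 1 -> 5 -> 8 -> 13 -> 10 -> 12 -> 2

Visit 7; enqueue 3, 4, 6, 9, 11, 14, 15, 16, 17 → queue [3, 4, 6, 9, 11, 14, 15, 16, 17]
Visit 3 → queue [4, 6, 9, 11, 14, 15, 16, 17]
Visit 4; enqueue 1, 5 → queue [6, 9, 11, 14, 15, 16, 17, 1, 5]
Visit 6; enqueue 8, 13 → queue [9, 11, 14, 15, 16, 17, 1, 5, 8, 13]
Visit 9; enqueue 10, 12 → queue [11, 14, 15, 16, 17, 1, 5, 8, 13, 10, 12]
Visit 11 → queue [14, 15, 16, 17, 1, 5, 8, 13, 10, 12]
Visit 14; enqueue 2 → queue [15, 16, 17, 1, 5, 8, 13, 10, 12, 2]
Visit 15 → queue [16, 17, 1, 5, 8, 13, 10, 12, 2]
Visit 16 → queue [17, 1, 5, 8, 13, 10, 12, 2]
Visit 17 → queue [1, 5, 8, 13, 10, 12, 2]
Visit 1 → queue [5, 8, 13, 10, 12, 2]
Visit 5 → queue [8, 13, 10, 12, 2]
Visit 8 → queue [13, 10, 12, 2]
Visit 13 → queue [10, 12, 2]
Visit 10 → queue [12, 2]
Visit 12 → queue [2]
Visit 2 → queue []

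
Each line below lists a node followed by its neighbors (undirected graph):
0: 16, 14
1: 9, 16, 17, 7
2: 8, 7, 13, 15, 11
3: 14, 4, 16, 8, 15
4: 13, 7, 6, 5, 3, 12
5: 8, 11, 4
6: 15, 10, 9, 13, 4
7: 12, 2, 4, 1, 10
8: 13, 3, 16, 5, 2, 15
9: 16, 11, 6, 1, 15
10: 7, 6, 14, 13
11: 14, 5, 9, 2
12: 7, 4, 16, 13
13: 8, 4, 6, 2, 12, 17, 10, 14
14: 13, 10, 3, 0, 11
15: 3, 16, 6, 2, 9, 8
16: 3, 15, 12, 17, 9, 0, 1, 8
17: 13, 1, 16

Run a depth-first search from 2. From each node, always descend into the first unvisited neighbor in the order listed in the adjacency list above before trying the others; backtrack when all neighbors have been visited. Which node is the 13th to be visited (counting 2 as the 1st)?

9

Visit 2
2 → 8
8 → 13
13 → 4
4 → 7
7 → 12
12 → 16
16 → 3
3 → 14
14 → 10
10 → 6
6 → 15
15 → 9
9 → 11
11 → 5
9 → 1
1 → 17
14 → 0

Visit order: 2, 8, 13, 4, 7, 12, 16, 3, 14, 10, 6, 15, 9, 11, 5, 1, 17, 0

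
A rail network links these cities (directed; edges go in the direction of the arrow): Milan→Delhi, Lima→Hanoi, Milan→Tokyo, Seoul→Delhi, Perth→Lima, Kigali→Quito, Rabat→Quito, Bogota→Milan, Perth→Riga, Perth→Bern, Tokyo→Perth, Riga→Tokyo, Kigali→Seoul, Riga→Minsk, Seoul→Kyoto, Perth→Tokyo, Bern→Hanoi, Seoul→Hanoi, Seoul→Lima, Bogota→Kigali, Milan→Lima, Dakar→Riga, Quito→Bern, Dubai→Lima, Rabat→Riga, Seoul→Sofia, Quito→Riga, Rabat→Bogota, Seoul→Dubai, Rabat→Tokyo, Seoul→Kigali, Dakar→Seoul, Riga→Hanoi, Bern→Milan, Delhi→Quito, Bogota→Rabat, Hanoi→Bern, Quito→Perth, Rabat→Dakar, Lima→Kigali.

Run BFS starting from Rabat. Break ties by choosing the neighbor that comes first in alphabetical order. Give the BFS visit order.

Visit Rabat; enqueue Bogota, Dakar, Quito, Riga, Tokyo → queue [Bogota, Dakar, Quito, Riga, Tokyo]
Visit Bogota; enqueue Kigali, Milan → queue [Dakar, Quito, Riga, Tokyo, Kigali, Milan]
Visit Dakar; enqueue Seoul → queue [Quito, Riga, Tokyo, Kigali, Milan, Seoul]
Visit Quito; enqueue Bern, Perth → queue [Riga, Tokyo, Kigali, Milan, Seoul, Bern, Perth]
Visit Riga; enqueue Hanoi, Minsk → queue [Tokyo, Kigali, Milan, Seoul, Bern, Perth, Hanoi, Minsk]
Visit Tokyo → queue [Kigali, Milan, Seoul, Bern, Perth, Hanoi, Minsk]
Visit Kigali → queue [Milan, Seoul, Bern, Perth, Hanoi, Minsk]
Visit Milan; enqueue Delhi, Lima → queue [Seoul, Bern, Perth, Hanoi, Minsk, Delhi, Lima]
Visit Seoul; enqueue Dubai, Kyoto, Sofia → queue [Bern, Perth, Hanoi, Minsk, Delhi, Lima, Dubai, Kyoto, Sofia]
Visit Bern → queue [Perth, Hanoi, Minsk, Delhi, Lima, Dubai, Kyoto, Sofia]
Visit Perth → queue [Hanoi, Minsk, Delhi, Lima, Dubai, Kyoto, Sofia]
Visit Hanoi → queue [Minsk, Delhi, Lima, Dubai, Kyoto, Sofia]
Visit Minsk → queue [Delhi, Lima, Dubai, Kyoto, Sofia]
Visit Delhi → queue [Lima, Dubai, Kyoto, Sofia]
Visit Lima → queue [Dubai, Kyoto, Sofia]
Visit Dubai → queue [Kyoto, Sofia]
Visit Kyoto → queue [Sofia]
Visit Sofia → queue []

Rabat Bogota Dakar Quito Riga Tokyo Kigali Milan Seoul Bern Perth Hanoi Minsk Delhi Lima Dubai Kyoto Sofia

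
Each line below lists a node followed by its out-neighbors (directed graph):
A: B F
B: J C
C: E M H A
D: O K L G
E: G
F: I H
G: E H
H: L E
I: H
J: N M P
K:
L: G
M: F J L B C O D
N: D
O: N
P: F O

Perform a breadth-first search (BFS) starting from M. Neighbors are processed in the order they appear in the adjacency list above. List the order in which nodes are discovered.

Visit M; enqueue F, J, L, B, C, O, D → queue [F, J, L, B, C, O, D]
Visit F; enqueue I, H → queue [J, L, B, C, O, D, I, H]
Visit J; enqueue N, P → queue [L, B, C, O, D, I, H, N, P]
Visit L; enqueue G → queue [B, C, O, D, I, H, N, P, G]
Visit B → queue [C, O, D, I, H, N, P, G]
Visit C; enqueue E, A → queue [O, D, I, H, N, P, G, E, A]
Visit O → queue [D, I, H, N, P, G, E, A]
Visit D; enqueue K → queue [I, H, N, P, G, E, A, K]
Visit I → queue [H, N, P, G, E, A, K]
Visit H → queue [N, P, G, E, A, K]
Visit N → queue [P, G, E, A, K]
Visit P → queue [G, E, A, K]
Visit G → queue [E, A, K]
Visit E → queue [A, K]
Visit A → queue [K]
Visit K → queue []

M, F, J, L, B, C, O, D, I, H, N, P, G, E, A, K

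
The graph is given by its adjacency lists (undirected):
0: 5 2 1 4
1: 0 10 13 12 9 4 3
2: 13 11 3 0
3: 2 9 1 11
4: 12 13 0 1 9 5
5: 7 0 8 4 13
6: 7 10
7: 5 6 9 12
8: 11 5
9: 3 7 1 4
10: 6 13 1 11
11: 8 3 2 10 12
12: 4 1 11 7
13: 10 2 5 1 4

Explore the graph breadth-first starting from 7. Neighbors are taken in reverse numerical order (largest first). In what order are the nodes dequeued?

Visit 7; enqueue 12, 9, 6, 5 → queue [12, 9, 6, 5]
Visit 12; enqueue 11, 4, 1 → queue [9, 6, 5, 11, 4, 1]
Visit 9; enqueue 3 → queue [6, 5, 11, 4, 1, 3]
Visit 6; enqueue 10 → queue [5, 11, 4, 1, 3, 10]
Visit 5; enqueue 13, 8, 0 → queue [11, 4, 1, 3, 10, 13, 8, 0]
Visit 11; enqueue 2 → queue [4, 1, 3, 10, 13, 8, 0, 2]
Visit 4 → queue [1, 3, 10, 13, 8, 0, 2]
Visit 1 → queue [3, 10, 13, 8, 0, 2]
Visit 3 → queue [10, 13, 8, 0, 2]
Visit 10 → queue [13, 8, 0, 2]
Visit 13 → queue [8, 0, 2]
Visit 8 → queue [0, 2]
Visit 0 → queue [2]
Visit 2 → queue []

7, 12, 9, 6, 5, 11, 4, 1, 3, 10, 13, 8, 0, 2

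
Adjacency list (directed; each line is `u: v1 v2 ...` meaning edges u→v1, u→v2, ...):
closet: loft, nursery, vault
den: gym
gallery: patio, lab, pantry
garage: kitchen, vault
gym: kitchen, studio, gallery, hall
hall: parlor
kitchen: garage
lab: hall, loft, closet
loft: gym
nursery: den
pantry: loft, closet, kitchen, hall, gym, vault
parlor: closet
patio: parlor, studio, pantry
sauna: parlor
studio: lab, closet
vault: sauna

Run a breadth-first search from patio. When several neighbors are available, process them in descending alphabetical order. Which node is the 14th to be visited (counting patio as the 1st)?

garage

Visit patio; enqueue studio, parlor, pantry → queue [studio, parlor, pantry]
Visit studio; enqueue lab, closet → queue [parlor, pantry, lab, closet]
Visit parlor → queue [pantry, lab, closet]
Visit pantry; enqueue vault, loft, kitchen, hall, gym → queue [lab, closet, vault, loft, kitchen, hall, gym]
Visit lab → queue [closet, vault, loft, kitchen, hall, gym]
Visit closet; enqueue nursery → queue [vault, loft, kitchen, hall, gym, nursery]
Visit vault; enqueue sauna → queue [loft, kitchen, hall, gym, nursery, sauna]
Visit loft → queue [kitchen, hall, gym, nursery, sauna]
Visit kitchen; enqueue garage → queue [hall, gym, nursery, sauna, garage]
Visit hall → queue [gym, nursery, sauna, garage]
Visit gym; enqueue gallery → queue [nursery, sauna, garage, gallery]
Visit nursery; enqueue den → queue [sauna, garage, gallery, den]
Visit sauna → queue [garage, gallery, den]
Visit garage → queue [gallery, den]
Visit gallery → queue [den]
Visit den → queue []

Visit order: patio, studio, parlor, pantry, lab, closet, vault, loft, kitchen, hall, gym, nursery, sauna, garage, gallery, den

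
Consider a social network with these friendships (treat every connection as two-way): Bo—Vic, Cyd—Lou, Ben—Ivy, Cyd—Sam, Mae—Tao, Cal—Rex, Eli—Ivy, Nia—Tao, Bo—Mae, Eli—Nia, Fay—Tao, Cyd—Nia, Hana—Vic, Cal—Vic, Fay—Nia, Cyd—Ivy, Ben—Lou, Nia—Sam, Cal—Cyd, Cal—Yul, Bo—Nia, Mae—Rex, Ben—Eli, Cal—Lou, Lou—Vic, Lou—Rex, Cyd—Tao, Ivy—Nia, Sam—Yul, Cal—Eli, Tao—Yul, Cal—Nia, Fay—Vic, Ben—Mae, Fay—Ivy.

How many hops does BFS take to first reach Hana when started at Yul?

3

Level 0: Yul
Level 1: Cal, Sam, Tao
Level 2: Cyd, Eli, Fay, Lou, Mae, Nia, Rex, Vic
Level 3: Ben, Bo, Hana, Ivy
Hana first appears at level 3.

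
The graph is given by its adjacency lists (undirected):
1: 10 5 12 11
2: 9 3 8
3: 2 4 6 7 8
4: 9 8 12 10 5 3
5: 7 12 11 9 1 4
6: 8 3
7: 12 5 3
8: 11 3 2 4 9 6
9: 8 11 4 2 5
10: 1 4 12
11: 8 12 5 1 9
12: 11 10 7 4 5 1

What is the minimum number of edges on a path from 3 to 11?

Level 0: 3
Level 1: 2, 4, 6, 7, 8
Level 2: 5, 9, 10, 11, 12
Level 3: 1
11 first appears at level 2.

2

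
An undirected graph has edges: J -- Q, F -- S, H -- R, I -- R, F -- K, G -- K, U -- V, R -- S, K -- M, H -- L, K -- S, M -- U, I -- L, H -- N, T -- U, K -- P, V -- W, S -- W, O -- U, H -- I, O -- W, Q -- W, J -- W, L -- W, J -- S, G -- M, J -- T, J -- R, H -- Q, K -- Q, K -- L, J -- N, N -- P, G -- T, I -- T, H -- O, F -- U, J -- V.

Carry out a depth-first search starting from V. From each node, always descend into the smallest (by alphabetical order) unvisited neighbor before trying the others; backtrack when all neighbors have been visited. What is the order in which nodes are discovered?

V, J, N, H, I, L, K, F, S, R, W, O, U, M, G, T, Q, P

Visit V
V → J
J → N
N → H
H → I
I → L
L → K
K → F
F → S
S → R
S → W
W → O
O → U
U → M
M → G
G → T
W → Q
K → P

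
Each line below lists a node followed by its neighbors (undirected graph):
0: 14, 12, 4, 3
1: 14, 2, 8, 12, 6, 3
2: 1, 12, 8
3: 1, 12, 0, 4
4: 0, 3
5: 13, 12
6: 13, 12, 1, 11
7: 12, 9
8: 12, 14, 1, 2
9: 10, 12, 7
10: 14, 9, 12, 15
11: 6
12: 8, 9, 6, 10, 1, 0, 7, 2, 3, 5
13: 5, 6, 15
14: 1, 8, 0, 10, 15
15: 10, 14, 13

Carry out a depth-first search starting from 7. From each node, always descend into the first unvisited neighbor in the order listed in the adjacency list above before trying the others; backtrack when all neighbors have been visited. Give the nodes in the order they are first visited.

7, 12, 8, 14, 1, 2, 6, 13, 5, 15, 10, 9, 11, 3, 0, 4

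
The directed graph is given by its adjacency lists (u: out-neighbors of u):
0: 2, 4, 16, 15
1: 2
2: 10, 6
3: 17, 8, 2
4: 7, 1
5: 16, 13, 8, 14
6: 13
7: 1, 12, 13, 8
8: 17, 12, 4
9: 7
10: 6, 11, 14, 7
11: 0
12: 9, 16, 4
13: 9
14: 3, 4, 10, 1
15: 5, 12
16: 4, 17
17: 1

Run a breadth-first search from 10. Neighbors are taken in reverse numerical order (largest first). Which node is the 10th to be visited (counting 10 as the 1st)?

13

Visit 10; enqueue 14, 11, 7, 6 → queue [14, 11, 7, 6]
Visit 14; enqueue 4, 3, 1 → queue [11, 7, 6, 4, 3, 1]
Visit 11; enqueue 0 → queue [7, 6, 4, 3, 1, 0]
Visit 7; enqueue 13, 12, 8 → queue [6, 4, 3, 1, 0, 13, 12, 8]
Visit 6 → queue [4, 3, 1, 0, 13, 12, 8]
Visit 4 → queue [3, 1, 0, 13, 12, 8]
Visit 3; enqueue 17, 2 → queue [1, 0, 13, 12, 8, 17, 2]
Visit 1 → queue [0, 13, 12, 8, 17, 2]
Visit 0; enqueue 16, 15 → queue [13, 12, 8, 17, 2, 16, 15]
Visit 13; enqueue 9 → queue [12, 8, 17, 2, 16, 15, 9]
Visit 12 → queue [8, 17, 2, 16, 15, 9]
Visit 8 → queue [17, 2, 16, 15, 9]
Visit 17 → queue [2, 16, 15, 9]
Visit 2 → queue [16, 15, 9]
Visit 16 → queue [15, 9]
Visit 15; enqueue 5 → queue [9, 5]
Visit 9 → queue [5]
Visit 5 → queue []

Visit order: 10, 14, 11, 7, 6, 4, 3, 1, 0, 13, 12, 8, 17, 2, 16, 15, 9, 5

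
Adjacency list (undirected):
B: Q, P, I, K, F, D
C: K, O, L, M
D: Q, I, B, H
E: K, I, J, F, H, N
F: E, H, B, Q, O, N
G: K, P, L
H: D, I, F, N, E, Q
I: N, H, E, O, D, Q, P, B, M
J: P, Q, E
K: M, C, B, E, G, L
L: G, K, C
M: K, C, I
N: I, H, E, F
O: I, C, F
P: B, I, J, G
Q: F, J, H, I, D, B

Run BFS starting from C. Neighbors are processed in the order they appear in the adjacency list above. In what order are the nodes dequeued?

C → K → O → L → M → B → E → G → I → F → Q → P → D → J → H → N

Visit C; enqueue K, O, L, M → queue [K, O, L, M]
Visit K; enqueue B, E, G → queue [O, L, M, B, E, G]
Visit O; enqueue I, F → queue [L, M, B, E, G, I, F]
Visit L → queue [M, B, E, G, I, F]
Visit M → queue [B, E, G, I, F]
Visit B; enqueue Q, P, D → queue [E, G, I, F, Q, P, D]
Visit E; enqueue J, H, N → queue [G, I, F, Q, P, D, J, H, N]
Visit G → queue [I, F, Q, P, D, J, H, N]
Visit I → queue [F, Q, P, D, J, H, N]
Visit F → queue [Q, P, D, J, H, N]
Visit Q → queue [P, D, J, H, N]
Visit P → queue [D, J, H, N]
Visit D → queue [J, H, N]
Visit J → queue [H, N]
Visit H → queue [N]
Visit N → queue []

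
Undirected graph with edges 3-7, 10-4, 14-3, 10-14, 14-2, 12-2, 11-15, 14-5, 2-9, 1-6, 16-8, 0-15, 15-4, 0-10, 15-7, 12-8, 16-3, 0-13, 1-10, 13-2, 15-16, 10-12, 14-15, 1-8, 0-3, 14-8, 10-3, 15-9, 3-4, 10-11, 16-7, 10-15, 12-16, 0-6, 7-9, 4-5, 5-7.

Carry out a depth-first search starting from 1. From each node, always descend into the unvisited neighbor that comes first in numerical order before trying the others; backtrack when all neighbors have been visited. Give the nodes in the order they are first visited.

1, 6, 0, 3, 4, 5, 7, 9, 2, 12, 8, 14, 10, 11, 15, 16, 13

Visit 1
1 → 6
6 → 0
0 → 3
3 → 4
4 → 5
5 → 7
7 → 9
9 → 2
2 → 12
12 → 8
8 → 14
14 → 10
10 → 11
11 → 15
15 → 16
2 → 13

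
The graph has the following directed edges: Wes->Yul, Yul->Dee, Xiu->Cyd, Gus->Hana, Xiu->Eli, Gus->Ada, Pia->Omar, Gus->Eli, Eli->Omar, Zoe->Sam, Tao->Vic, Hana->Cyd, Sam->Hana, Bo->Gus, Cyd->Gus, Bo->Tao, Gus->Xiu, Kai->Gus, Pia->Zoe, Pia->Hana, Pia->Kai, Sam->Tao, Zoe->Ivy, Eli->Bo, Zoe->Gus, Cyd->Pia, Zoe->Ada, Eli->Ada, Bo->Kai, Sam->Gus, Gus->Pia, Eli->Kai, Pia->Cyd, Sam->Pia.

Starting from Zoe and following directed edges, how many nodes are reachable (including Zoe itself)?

BFS from Zoe visits: Zoe, Sam, Ivy, Gus, Ada, Tao, Pia, Hana, Xiu, Eli, Vic, Omar, Kai, Cyd, Bo
Reachable nodes: 15 of 18 total.

15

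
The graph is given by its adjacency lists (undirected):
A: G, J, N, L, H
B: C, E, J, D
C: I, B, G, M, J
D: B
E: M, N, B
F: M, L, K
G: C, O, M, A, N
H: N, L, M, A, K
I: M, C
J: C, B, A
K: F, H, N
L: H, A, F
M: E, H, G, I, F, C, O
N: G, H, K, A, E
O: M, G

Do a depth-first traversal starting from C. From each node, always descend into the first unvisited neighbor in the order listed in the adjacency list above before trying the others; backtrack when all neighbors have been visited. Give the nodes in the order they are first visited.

Visit C
C → I
I → M
M → E
E → N
N → G
G → O
G → A
A → J
J → B
B → D
A → L
L → H
H → K
K → F

C, I, M, E, N, G, O, A, J, B, D, L, H, K, F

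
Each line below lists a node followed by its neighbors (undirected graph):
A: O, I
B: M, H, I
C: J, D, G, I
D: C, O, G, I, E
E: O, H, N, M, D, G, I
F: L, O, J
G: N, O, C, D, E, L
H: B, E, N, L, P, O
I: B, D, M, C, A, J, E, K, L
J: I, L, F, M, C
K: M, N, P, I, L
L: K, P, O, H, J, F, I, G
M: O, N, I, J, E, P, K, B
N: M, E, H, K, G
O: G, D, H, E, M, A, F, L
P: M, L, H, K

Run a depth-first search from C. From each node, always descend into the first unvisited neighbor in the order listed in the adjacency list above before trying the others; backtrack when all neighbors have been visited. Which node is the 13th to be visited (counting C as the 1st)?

P

Visit C
C → J
J → I
I → B
B → M
M → O
O → G
G → N
N → E
E → H
H → L
L → K
K → P
L → F
E → D
O → A

Visit order: C, J, I, B, M, O, G, N, E, H, L, K, P, F, D, A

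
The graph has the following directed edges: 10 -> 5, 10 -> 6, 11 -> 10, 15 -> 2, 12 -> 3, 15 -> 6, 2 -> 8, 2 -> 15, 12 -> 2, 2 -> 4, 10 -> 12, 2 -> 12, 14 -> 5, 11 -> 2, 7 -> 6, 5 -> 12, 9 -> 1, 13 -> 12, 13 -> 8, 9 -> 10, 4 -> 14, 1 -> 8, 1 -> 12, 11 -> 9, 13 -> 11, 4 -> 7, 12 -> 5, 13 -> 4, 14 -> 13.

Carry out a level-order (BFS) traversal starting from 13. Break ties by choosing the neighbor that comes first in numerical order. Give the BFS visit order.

13 4 8 11 12 7 14 2 9 10 3 5 6 15 1

Visit 13; enqueue 4, 8, 11, 12 → queue [4, 8, 11, 12]
Visit 4; enqueue 7, 14 → queue [8, 11, 12, 7, 14]
Visit 8 → queue [11, 12, 7, 14]
Visit 11; enqueue 2, 9, 10 → queue [12, 7, 14, 2, 9, 10]
Visit 12; enqueue 3, 5 → queue [7, 14, 2, 9, 10, 3, 5]
Visit 7; enqueue 6 → queue [14, 2, 9, 10, 3, 5, 6]
Visit 14 → queue [2, 9, 10, 3, 5, 6]
Visit 2; enqueue 15 → queue [9, 10, 3, 5, 6, 15]
Visit 9; enqueue 1 → queue [10, 3, 5, 6, 15, 1]
Visit 10 → queue [3, 5, 6, 15, 1]
Visit 3 → queue [5, 6, 15, 1]
Visit 5 → queue [6, 15, 1]
Visit 6 → queue [15, 1]
Visit 15 → queue [1]
Visit 1 → queue []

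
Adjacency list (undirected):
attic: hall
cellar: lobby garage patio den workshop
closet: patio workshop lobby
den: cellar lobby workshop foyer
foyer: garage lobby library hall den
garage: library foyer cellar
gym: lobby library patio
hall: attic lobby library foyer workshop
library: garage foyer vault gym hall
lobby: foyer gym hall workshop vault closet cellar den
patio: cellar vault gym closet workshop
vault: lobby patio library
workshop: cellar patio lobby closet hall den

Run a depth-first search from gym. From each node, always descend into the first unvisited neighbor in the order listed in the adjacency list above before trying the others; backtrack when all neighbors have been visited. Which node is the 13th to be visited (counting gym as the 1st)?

attic

Visit gym
gym → lobby
lobby → foyer
foyer → garage
garage → library
library → vault
vault → patio
patio → cellar
cellar → den
den → workshop
workshop → closet
workshop → hall
hall → attic

Visit order: gym, lobby, foyer, garage, library, vault, patio, cellar, den, workshop, closet, hall, attic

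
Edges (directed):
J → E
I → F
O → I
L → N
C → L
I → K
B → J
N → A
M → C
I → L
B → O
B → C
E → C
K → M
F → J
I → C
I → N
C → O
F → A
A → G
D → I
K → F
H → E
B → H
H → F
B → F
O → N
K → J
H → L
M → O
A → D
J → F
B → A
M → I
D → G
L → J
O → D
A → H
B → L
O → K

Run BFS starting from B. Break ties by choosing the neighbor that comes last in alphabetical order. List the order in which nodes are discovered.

Visit B; enqueue O, L, J, H, F, C, A → queue [O, L, J, H, F, C, A]
Visit O; enqueue N, K, I, D → queue [L, J, H, F, C, A, N, K, I, D]
Visit L → queue [J, H, F, C, A, N, K, I, D]
Visit J; enqueue E → queue [H, F, C, A, N, K, I, D, E]
Visit H → queue [F, C, A, N, K, I, D, E]
Visit F → queue [C, A, N, K, I, D, E]
Visit C → queue [A, N, K, I, D, E]
Visit A; enqueue G → queue [N, K, I, D, E, G]
Visit N → queue [K, I, D, E, G]
Visit K; enqueue M → queue [I, D, E, G, M]
Visit I → queue [D, E, G, M]
Visit D → queue [E, G, M]
Visit E → queue [G, M]
Visit G → queue [M]
Visit M → queue []

B -> O -> L -> J -> H -> F -> C -> A -> N -> K -> I -> D -> E -> G -> M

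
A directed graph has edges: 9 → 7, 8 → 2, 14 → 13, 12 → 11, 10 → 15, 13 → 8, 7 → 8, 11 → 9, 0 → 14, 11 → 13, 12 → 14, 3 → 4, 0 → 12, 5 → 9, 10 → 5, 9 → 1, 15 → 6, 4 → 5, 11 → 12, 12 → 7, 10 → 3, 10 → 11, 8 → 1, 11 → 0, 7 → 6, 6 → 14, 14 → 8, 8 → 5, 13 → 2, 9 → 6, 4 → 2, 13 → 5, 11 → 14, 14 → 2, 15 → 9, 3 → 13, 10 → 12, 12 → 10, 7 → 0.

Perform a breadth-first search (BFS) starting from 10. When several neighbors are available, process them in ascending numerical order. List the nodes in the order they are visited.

10 → 3 → 5 → 11 → 12 → 15 → 4 → 13 → 9 → 0 → 14 → 7 → 6 → 2 → 8 → 1

Visit 10; enqueue 3, 5, 11, 12, 15 → queue [3, 5, 11, 12, 15]
Visit 3; enqueue 4, 13 → queue [5, 11, 12, 15, 4, 13]
Visit 5; enqueue 9 → queue [11, 12, 15, 4, 13, 9]
Visit 11; enqueue 0, 14 → queue [12, 15, 4, 13, 9, 0, 14]
Visit 12; enqueue 7 → queue [15, 4, 13, 9, 0, 14, 7]
Visit 15; enqueue 6 → queue [4, 13, 9, 0, 14, 7, 6]
Visit 4; enqueue 2 → queue [13, 9, 0, 14, 7, 6, 2]
Visit 13; enqueue 8 → queue [9, 0, 14, 7, 6, 2, 8]
Visit 9; enqueue 1 → queue [0, 14, 7, 6, 2, 8, 1]
Visit 0 → queue [14, 7, 6, 2, 8, 1]
Visit 14 → queue [7, 6, 2, 8, 1]
Visit 7 → queue [6, 2, 8, 1]
Visit 6 → queue [2, 8, 1]
Visit 2 → queue [8, 1]
Visit 8 → queue [1]
Visit 1 → queue []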